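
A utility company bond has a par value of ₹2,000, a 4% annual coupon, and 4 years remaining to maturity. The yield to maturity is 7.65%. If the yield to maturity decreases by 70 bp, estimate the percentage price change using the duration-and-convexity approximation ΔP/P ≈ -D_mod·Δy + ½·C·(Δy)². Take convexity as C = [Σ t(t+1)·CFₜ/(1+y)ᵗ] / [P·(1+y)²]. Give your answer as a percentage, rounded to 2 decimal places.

+2.48%

With y = 0.0765:
  t   CF        PV=CF/(1+0.0765)^t    t·PV        t(t+1)·PV
  1        80.00        74.3149        74.3149         148.6298
  2        80.00        69.0338       138.0676         414.2029
  3        80.00        64.1280       192.3841         769.5363
  4     2,080.00     1,548.8423     6,195.3692      30,976.8458
  Σ                  1,756.3190     6,600.1358      32,309.2149
P = 1,756.3190; D_Mac = 3.75794 yrs; D_mod = 3.49088 yrs; C = 15.87431.
Duration effect: -3.49088 × (-0.007) = +0.024436
Convexity effect: 0.5 × 15.87431 × (-0.007)² = +0.0003889
ΔP/P ≈ +0.024436 + 0.0003889 = +0.024825 = +2.4825%.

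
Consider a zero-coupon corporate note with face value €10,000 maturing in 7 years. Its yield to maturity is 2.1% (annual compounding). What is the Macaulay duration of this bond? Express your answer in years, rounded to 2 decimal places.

A zero-coupon bond has a single cash flow at maturity, so its Macaulay duration equals its maturity: 7 years.

7.00 years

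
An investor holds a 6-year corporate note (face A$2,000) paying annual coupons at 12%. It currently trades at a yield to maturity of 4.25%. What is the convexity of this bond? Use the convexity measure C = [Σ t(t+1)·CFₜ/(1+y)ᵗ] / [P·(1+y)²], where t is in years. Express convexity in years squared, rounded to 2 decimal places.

28.70

With y = 0.0425:
  t   CF        PV=CF/(1+0.0425)^t    t·PV        t(t+1)·PV
  1       240.00       230.2158       230.2158         460.4317
  2       240.00       220.8305       441.6611       1,324.9832
  3       240.00       211.8278       635.4835       2,541.9342
  4       240.00       203.1922       812.7687       4,063.8436
  5       240.00       194.9086       974.5428       5,847.2569
  6     2,240.00     1,744.9848    10,469.9085      73,289.3596
  Σ                  2,805.9597    13,564.5805      87,527.8091
P = 2,805.9597.
Convexity = Σ t(t+1)·PV / [P·(1+y)²] = 87,527.8091 / (2,805.9597 × 1.086806) = 28.70202.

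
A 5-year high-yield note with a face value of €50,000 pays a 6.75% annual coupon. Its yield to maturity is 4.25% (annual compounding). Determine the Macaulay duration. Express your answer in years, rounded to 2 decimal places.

Periodic yield y = 0.0425. Discount each cash flow and weight by its year:
  t   CF        PV=CF/(1+0.0425)^t    t·PV
  1     3,375.00     3,237.4101     3,237.4101
  2     3,375.00     3,105.4293     6,210.8587
  3     3,375.00     2,978.8291     8,936.4873
  4     3,375.00     2,857.3900    11,429.5601
  5    53,375.00    43,346.8527   216,734.2634
  Σ                 55,525.9112   246,548.5795
Price P = Σ PV = 55,525.9112.
Macaulay duration = Σ(t·PV) / P = 246,548.5795 / 55,525.9112 = 4.44024 years.

4.44 years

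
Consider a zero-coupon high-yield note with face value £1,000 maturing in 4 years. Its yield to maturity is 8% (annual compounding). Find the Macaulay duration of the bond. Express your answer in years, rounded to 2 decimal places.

4.00 years

A zero-coupon bond has a single cash flow at maturity, so its Macaulay duration equals its maturity: 4 years.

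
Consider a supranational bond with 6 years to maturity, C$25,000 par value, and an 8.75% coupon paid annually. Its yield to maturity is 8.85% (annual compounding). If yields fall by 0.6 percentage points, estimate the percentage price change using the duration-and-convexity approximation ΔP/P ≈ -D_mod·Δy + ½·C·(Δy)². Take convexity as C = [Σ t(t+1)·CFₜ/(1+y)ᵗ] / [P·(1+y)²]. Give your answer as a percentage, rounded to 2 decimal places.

With y = 0.0885:
  t   CF        PV=CF/(1+0.0885)^t    t·PV        t(t+1)·PV
  1     2,187.50     2,009.6463     2,009.6463       4,019.2926
  2     2,187.50     1,846.2529     3,692.5058      11,077.5175
  3     2,187.50     1,696.1442     5,088.4325      20,353.7299
  4     2,187.50     1,558.2399     6,232.9597      31,164.7985
  5     2,187.50     1,431.5479     7,157.7397      42,946.4380
  6    27,187.50    16,345.5175    98,073.1048     686,511.7336
  Σ                 24,887.3487   122,254.3888     796,073.5102
P = 24,887.3487; D_Mac = 4.91231 yrs; D_mod = 4.51292 yrs; C = 26.99713.
Duration effect: -4.51292 × (-0.006) = +0.027078
Convexity effect: 0.5 × 26.99713 × (-0.006)² = +0.0004859
ΔP/P ≈ +0.027078 + 0.0004859 = +0.027563 = +2.7563%.

+2.76%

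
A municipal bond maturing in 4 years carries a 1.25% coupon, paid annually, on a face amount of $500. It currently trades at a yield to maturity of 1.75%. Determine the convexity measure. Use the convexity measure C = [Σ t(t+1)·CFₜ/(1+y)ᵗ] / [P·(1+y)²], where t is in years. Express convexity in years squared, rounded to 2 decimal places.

With y = 0.0175:
  t   CF        PV=CF/(1+0.0175)^t    t·PV        t(t+1)·PV
  1         6.25         6.1425         6.1425          12.2850
  2         6.25         6.0369        12.0737          36.2212
  3         6.25         5.9330        17.7991          71.1964
  4       506.25       472.3102     1,889.2410       9,446.2049
  Σ                    490.4226     1,925.2563       9,565.9074
P = 490.4226.
Convexity = Σ t(t+1)·PV / [P·(1+y)²] = 9,565.9074 / (490.4226 × 1.035306) = 18.84026.

18.84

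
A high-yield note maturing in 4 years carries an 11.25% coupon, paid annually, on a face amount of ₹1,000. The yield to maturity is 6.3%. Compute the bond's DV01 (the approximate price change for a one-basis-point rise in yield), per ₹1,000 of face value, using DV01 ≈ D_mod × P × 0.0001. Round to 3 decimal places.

Periodic yield y = 0.063.
  t   CF        PV=CF/(1+0.063)^t    t·PV
  1       112.50       105.8325       105.8325
  2       112.50        99.5603       199.1205
  3       112.50        93.6597       280.9791
  4     1,112.50       871.2985     3,485.1940
  Σ                  1,170.3510     4,071.1261
P = 1,170.3510; D_Mac = 3.47855 yrs; D_mod = 3.27239 yrs.
DV01 ≈ 3.27239 × 1,170.3510 × 0.0001 = 0.382985.

₹0.383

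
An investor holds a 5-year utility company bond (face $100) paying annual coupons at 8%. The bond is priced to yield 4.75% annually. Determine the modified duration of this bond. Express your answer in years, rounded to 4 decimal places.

4.1630 years

Periodic yield y = 0.0475. First find Macaulay duration:
  t   CF        PV=CF/(1+0.0475)^t    t·PV
  1         8.00         7.6372         7.6372
  2         8.00         7.2909        14.5818
  3         8.00         6.9603        20.8809
  4         8.00         6.6447        26.5787
  5       108.00        85.6355       428.1773
  Σ                    114.1686       497.8559
P = 114.1686; Macaulay duration = 497.8559 / 114.1686 = 4.36071 years.
Modified duration = D_Mac / (1 + y) = 4.36071 / 1.0475 = 4.16297 years.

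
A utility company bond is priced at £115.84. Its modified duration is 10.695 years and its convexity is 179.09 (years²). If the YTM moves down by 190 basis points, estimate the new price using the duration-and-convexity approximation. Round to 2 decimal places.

Duration effect: -D_mod·Δy = -10.695 × (-0.019) = +0.203205
Convexity effect: ½·C·(Δy)² = 0.5 × 179.09 × (-0.019)² = +0.032325745
ΔP/P ≈ +0.203205 + 0.032325745 = +0.235530745
New price ≈ 115.84 × (1 + 0.235530745) = 143.1238815008.

£143.12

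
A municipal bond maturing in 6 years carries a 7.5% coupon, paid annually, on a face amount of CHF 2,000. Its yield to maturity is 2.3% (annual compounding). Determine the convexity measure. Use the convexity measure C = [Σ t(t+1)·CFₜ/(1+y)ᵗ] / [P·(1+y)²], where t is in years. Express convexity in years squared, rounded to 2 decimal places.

32.77

With y = 0.023:
  t   CF        PV=CF/(1+0.023)^t    t·PV        t(t+1)·PV
  1       150.00       146.6276       146.6276         293.2551
  2       150.00       143.3310       286.6619         859.9857
  3       150.00       140.1085       420.3254       1,681.3015
  4       150.00       136.9584       547.8337       2,739.1683
  5       150.00       133.8792       669.3960       4,016.3758
  6     2,150.00     1,875.7919    11,254.7514      78,783.2601
  Σ                  2,576.6965    13,325.5959      88,373.3466
P = 2,576.6965.
Convexity = Σ t(t+1)·PV / [P·(1+y)²] = 88,373.3466 / (2,576.6965 × 1.046529) = 32.77229.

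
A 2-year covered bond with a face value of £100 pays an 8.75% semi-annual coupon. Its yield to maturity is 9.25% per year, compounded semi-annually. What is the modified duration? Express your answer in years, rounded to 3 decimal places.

1.794 years

Periodic yield y = 0.04625. First find Macaulay duration:
  t   CF        PV=CF/(1+0.04625)^t    t·PV
  1        4.375         4.1816         4.1816
  2        4.375         3.9968         7.9935
  3        4.375         3.8201        11.4602
  4      104.375        87.1073       348.4292
  Σ                     99.1057       372.0646
P = 99.1057; Macaulay duration = 372.0646 / 99.1057 = 3.75422 half-year periods = 1.87711 years.
Modified duration = D_Mac / (1 + y) = 1.87711 / 1.04625 = 1.79413 years.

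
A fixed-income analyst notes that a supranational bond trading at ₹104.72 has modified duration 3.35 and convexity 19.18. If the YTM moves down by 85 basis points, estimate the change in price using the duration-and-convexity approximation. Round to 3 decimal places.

+₹3.054

Duration effect: -D_mod·Δy = -3.35 × (-0.0085) = +0.028475
Convexity effect: ½·C·(Δy)² = 0.5 × 19.18 × (-0.0085)² = +0.0006928775
ΔP/P ≈ +0.028475 + 0.0006928775 = +0.0291678775
ΔP ≈ 104.72 × (+0.0291678775) = +3.0544601318.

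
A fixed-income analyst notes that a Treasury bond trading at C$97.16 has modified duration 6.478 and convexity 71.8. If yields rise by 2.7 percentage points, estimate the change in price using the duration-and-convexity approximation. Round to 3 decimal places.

Duration effect: -D_mod·Δy = -6.478 × (+0.027) = -0.174906
Convexity effect: ½·C·(Δy)² = 0.5 × 71.8 × (0.027)² = +0.0261711
ΔP/P ≈ -0.174906 + 0.0261711 = -0.1487349
ΔP ≈ 97.16 × (-0.1487349) = -14.451082884.

-C$14.451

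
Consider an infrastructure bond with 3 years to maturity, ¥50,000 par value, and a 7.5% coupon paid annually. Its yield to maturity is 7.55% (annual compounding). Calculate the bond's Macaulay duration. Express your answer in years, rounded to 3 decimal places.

2.795 years

Periodic yield y = 0.0755. Discount each cash flow and weight by its year:
  t   CF        PV=CF/(1+0.0755)^t    t·PV
  1     3,750.00     3,486.7503     3,486.7503
  2     3,750.00     3,241.9808     6,483.9616
  3    53,750.00    43,206.3147   129,618.9441
  Σ                 49,935.0458   139,589.6560
Price P = Σ PV = 49,935.0458.
Macaulay duration = Σ(t·PV) / P = 139,589.6560 / 49,935.0458 = 2.79542 years.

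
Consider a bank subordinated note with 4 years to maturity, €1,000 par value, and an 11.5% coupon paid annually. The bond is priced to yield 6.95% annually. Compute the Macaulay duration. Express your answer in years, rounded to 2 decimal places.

Periodic yield y = 0.0695. Discount each cash flow and weight by its year:
  t   CF        PV=CF/(1+0.0695)^t    t·PV
  1       115.00       107.5269       107.5269
  2       115.00       100.5394       201.0788
  3       115.00        94.0060       282.0179
  4     1,115.00       852.2200     3,408.8799
  Σ                  1,154.2922     3,999.5035
Price P = Σ PV = 1,154.2922.
Macaulay duration = Σ(t·PV) / P = 3,999.5035 / 1,154.2922 = 3.46490 years.

3.46 years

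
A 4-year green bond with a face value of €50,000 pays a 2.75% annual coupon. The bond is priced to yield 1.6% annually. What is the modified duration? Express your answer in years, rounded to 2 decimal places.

3.79 years

Periodic yield y = 0.016. First find Macaulay duration:
  t   CF        PV=CF/(1+0.016)^t    t·PV
  1     1,375.00     1,353.3465     1,353.3465
  2     1,375.00     1,332.0339     2,664.0678
  3     1,375.00     1,311.0570     3,933.1710
  4    51,375.00    48,214.4263   192,857.7050
  Σ                 52,210.8636   200,808.2903
P = 52,210.8636; Macaulay duration = 200,808.2903 / 52,210.8636 = 3.84610 years.
Modified duration = D_Mac / (1 + y) = 3.84610 / 1.016 = 3.78553 years.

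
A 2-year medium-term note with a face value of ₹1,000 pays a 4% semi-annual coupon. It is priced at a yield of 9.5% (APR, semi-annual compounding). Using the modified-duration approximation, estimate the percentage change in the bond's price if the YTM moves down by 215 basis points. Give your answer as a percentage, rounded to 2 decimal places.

+3.98%

Periodic yield y = 0.0475. Modified duration first:
  t   CF        PV=CF/(1+0.0475)^t    t·PV
  1        20.00        19.0931        19.0931
  2        20.00        18.2273        36.4546
  3        20.00        17.4007        52.2022
  4     1,020.00       847.1963     3,388.7852
  Σ                    901.9174     3,496.5350
P = 901.9174; D_Mac = 3.87678 half-year periods = 1.93839 yrs; D_mod = 1.93839/(1+0.0475) = 1.85049 yrs.
ΔP/P ≈ -D_mod · Δy = -1.85049 × (-0.0215) = +0.039786 = +3.9786%.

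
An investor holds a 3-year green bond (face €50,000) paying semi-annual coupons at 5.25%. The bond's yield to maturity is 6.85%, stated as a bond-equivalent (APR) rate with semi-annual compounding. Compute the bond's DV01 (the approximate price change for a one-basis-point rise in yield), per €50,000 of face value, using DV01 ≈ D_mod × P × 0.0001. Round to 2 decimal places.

€13.00

Periodic yield y = 0.03425.
  t   CF        PV=CF/(1+0.03425)^t    t·PV
  1     1,312.50     1,269.0355     1,269.0355
  2     1,312.50     1,227.0104     2,454.0209
  3     1,312.50     1,186.3770     3,559.1310
  4     1,312.50     1,147.0892     4,588.3568
  5     1,312.50     1,109.1024     5,545.5122
  6    51,312.50    41,924.7032   251,548.2194
  Σ                 47,863.3179   268,964.2759
P = 47,863.3179; D_Mac = 5.61942 half-year periods = 2.80971 yrs; D_mod = 2.71667 yrs.
DV01 ≈ 2.71667 × 47,863.3179 × 0.0001 = 13.002866.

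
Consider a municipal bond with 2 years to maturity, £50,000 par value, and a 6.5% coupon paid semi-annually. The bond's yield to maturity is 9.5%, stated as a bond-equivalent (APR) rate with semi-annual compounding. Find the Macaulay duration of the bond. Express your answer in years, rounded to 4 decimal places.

Periodic yield y = 0.0475. Discount each cash flow and weight by its period:
  t   CF        PV=CF/(1+0.0475)^t    t·PV
  1     1,625.00     1,551.3126     1,551.3126
  2     1,625.00     1,480.9667     2,961.9335
  3     1,625.00     1,413.8107     4,241.4322
  4    51,625.00    42,878.9299   171,515.7195
  Σ                 47,325.0200   180,270.3977
Price P = Σ PV = 47,325.0200.
Macaulay duration = Σ(t·PV) / P = 180,270.3977 / 47,325.0200 = 3.80920 half-year periods.
In years: 3.80920 / 2 = 1.90460 years.

1.9046 years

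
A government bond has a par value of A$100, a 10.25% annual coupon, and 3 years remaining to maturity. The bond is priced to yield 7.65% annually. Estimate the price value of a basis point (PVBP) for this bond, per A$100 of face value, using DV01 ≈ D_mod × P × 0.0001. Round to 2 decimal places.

A$0.03

Periodic yield y = 0.0765.
  t   CF        PV=CF/(1+0.0765)^t    t·PV
  1        10.25         9.5216         9.5216
  2        10.25         8.8450        17.6899
  3       110.25        88.3764       265.1293
  Σ                    106.7430       292.3408
P = 106.7430; D_Mac = 2.73874 yrs; D_mod = 2.54411 yrs.
DV01 ≈ 2.54411 × 106.7430 × 0.0001 = 0.027157.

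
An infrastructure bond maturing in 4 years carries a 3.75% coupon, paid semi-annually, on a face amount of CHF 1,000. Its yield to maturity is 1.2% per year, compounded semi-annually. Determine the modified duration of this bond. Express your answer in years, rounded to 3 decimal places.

Periodic yield y = 0.006. First find Macaulay duration:
  t   CF        PV=CF/(1+0.006)^t    t·PV
  1        18.75        18.6382        18.6382
  2        18.75        18.5270        37.0540
  3        18.75        18.4165        55.2495
  4        18.75        18.3067        73.2267
  5        18.75        18.1975        90.9874
  6        18.75        18.0890       108.5337
  7        18.75        17.9811       125.8675
  8     1,018.75       971.1443     7,769.1546
  Σ                  1,099.3002     8,278.7116
P = 1,099.3002; Macaulay duration = 8,278.7116 / 1,099.3002 = 7.53089 half-year periods = 3.76545 years.
Modified duration = D_Mac / (1 + y) = 3.76545 / 1.006 = 3.74299 years.

3.743 years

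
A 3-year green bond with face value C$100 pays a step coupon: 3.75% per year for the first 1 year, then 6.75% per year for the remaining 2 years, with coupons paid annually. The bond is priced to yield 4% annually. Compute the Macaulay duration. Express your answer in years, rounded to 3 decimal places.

Periodic yield y = 0.04. Discount each cash flow and weight by its year:
  t   CF        PV=CF/(1+0.04)^t    t·PV
  1         3.75         3.6058         3.6058
  2         6.75         6.2408        12.4815
  3       106.75        94.9004       284.7011
  Σ                    104.7469       300.7884
Price P = Σ PV = 104.7469.
Macaulay duration = Σ(t·PV) / P = 300.7884 / 104.7469 = 2.87157 years.

2.872 years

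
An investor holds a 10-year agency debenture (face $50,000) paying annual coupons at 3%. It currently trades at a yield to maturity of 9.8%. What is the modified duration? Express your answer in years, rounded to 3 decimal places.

Periodic yield y = 0.098. First find Macaulay duration:
  t   CF        PV=CF/(1+0.098)^t    t·PV
  1     1,500.00     1,366.1202     1,366.1202
  2     1,500.00     1,244.1896     2,488.3793
  3     1,500.00     1,133.1417     3,399.4252
  4     1,500.00     1,032.0052     4,128.0209
  5     1,500.00       939.8955     4,699.4774
  6     1,500.00       856.0068     5,136.0408
  7     1,500.00       779.6055     5,457.2383
  8     1,500.00       710.0232     5,680.1856
  9     1,500.00       646.6514     5,819.8623
  10   51,500.00    20,220.1246   202,201.2462
  Σ                 28,927.7638   240,375.9962
P = 28,927.7638; Macaulay duration = 240,375.9962 / 28,927.7638 = 8.30953 years.
Modified duration = D_Mac / (1 + y) = 8.30953 / 1.098 = 7.56787 years.

7.568 years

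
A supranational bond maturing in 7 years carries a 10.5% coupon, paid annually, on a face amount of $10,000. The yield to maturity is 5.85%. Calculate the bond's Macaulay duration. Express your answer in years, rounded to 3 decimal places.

5.492 years

Periodic yield y = 0.0585. Discount each cash flow and weight by its year:
  t   CF        PV=CF/(1+0.0585)^t    t·PV
  1     1,050.00       991.9698       991.9698
  2     1,050.00       937.1467     1,874.2934
  3     1,050.00       885.3535     2,656.0605
  4     1,050.00       836.4228     3,345.6911
  5     1,050.00       790.1963     3,950.9815
  6     1,050.00       746.5246     4,479.1476
  7    11,050.00     7,422.0904    51,954.6330
  Σ                 12,609.7041    69,252.7769
Price P = Σ PV = 12,609.7041.
Macaulay duration = Σ(t·PV) / P = 69,252.7769 / 12,609.7041 = 5.49202 years.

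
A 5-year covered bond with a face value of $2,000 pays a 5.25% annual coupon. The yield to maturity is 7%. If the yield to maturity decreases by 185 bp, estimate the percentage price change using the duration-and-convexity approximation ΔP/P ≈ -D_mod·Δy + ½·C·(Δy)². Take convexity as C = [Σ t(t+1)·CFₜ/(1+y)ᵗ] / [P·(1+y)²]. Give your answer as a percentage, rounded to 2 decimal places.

+8.18%

With y = 0.07:
  t   CF        PV=CF/(1+0.07)^t    t·PV        t(t+1)·PV
  1       105.00        98.1308        98.1308         196.2617
  2       105.00        91.7111       183.4221         550.2664
  3       105.00        85.7113       257.1338       1,028.5353
  4       105.00        80.1040       320.4160       1,602.0799
  5     2,105.00     1,500.8359     7,504.1795      45,025.0772
  Σ                  1,856.4931     8,363.2823      48,402.2206
P = 1,856.4931; D_Mac = 4.50488 yrs; D_mod = 4.21017 yrs; C = 22.77217.
Duration effect: -4.21017 × (-0.0185) = +0.077888
Convexity effect: 0.5 × 22.77217 × (-0.0185)² = +0.0038969
ΔP/P ≈ +0.077888 + 0.0038969 = +0.081785 = +8.1785%.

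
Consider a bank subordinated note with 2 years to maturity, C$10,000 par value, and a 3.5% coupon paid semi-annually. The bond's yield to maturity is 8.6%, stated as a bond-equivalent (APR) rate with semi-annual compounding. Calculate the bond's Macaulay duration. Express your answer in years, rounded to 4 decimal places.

Periodic yield y = 0.043. Discount each cash flow and weight by its period:
  t   CF        PV=CF/(1+0.043)^t    t·PV
  1       175.00       167.7852       167.7852
  2       175.00       160.8679       321.7358
  3       175.00       154.2358       462.7073
  4    10,175.00     8,597.9949    34,391.9797
  Σ                  9,080.8838    35,344.2081
Price P = Σ PV = 9,080.8838.
Macaulay duration = Σ(t·PV) / P = 35,344.2081 / 9,080.8838 = 3.89216 half-year periods.
In years: 3.89216 / 2 = 1.94608 years.

1.9461 years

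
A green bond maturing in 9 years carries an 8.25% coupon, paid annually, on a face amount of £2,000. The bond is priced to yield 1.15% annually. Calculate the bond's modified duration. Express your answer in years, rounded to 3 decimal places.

Periodic yield y = 0.0115. First find Macaulay duration:
  t   CF        PV=CF/(1+0.0115)^t    t·PV
  1       165.00       163.1241       163.1241
  2       165.00       161.2695       322.5389
  3       165.00       159.4360       478.3079
  4       165.00       157.6233       630.4932
  5       165.00       155.8312       779.1562
  6       165.00       154.0595       924.3573
  7       165.00       152.3080     1,066.1560
  8       165.00       150.5764     1,204.6110
  9     2,165.00     1,953.2819    17,579.5367
  Σ                  3,207.5098    23,148.2813
P = 3,207.5098; Macaulay duration = 23,148.2813 / 3,207.5098 = 7.21690 years.
Modified duration = D_Mac / (1 + y) = 7.21690 / 1.0115 = 7.13485 years.

7.135 years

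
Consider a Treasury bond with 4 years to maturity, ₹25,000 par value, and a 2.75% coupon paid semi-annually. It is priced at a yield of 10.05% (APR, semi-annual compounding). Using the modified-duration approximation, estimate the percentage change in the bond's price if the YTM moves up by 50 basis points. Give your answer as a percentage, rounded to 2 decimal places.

-1.80%

Periodic yield y = 0.05025. Modified duration first:
  t   CF        PV=CF/(1+0.05025)^t    t·PV
  1       343.75       327.3030       327.3030
  2       343.75       311.6430       623.2859
  3       343.75       296.7322       890.1965
  4       343.75       282.5348     1,130.1392
  5       343.75       269.0167     1,345.0835
  6       343.75       256.1454     1,536.8724
  7       343.75       243.8899     1,707.2295
  8    25,343.75    17,121.0089   136,968.0716
  Σ                 19,108.2740   144,528.1817
P = 19,108.2740; D_Mac = 7.56364 half-year periods = 3.78182 yrs; D_mod = 3.78182/(1+0.05025) = 3.60088 yrs.
ΔP/P ≈ -D_mod · Δy = -3.60088 × (+0.005) = -0.018004 = -1.8004%.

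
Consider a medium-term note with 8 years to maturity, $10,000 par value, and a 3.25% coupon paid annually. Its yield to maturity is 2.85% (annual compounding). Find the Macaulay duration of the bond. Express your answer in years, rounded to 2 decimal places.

Periodic yield y = 0.0285. Discount each cash flow and weight by its year:
  t   CF        PV=CF/(1+0.0285)^t    t·PV
  1       325.00       315.9942       315.9942
  2       325.00       307.2379       614.4758
  3       325.00       298.7242       896.1727
  4       325.00       290.4465     1,161.7861
  5       325.00       282.3982     1,411.9909
  6       325.00       274.5728     1,647.4371
  7       325.00       266.9644     1,868.7505
  8    10,325.00     8,246.2347    65,969.8777
  Σ                 10,282.5729    73,886.4849
Price P = Σ PV = 10,282.5729.
Macaulay duration = Σ(t·PV) / P = 73,886.4849 / 10,282.5729 = 7.18560 years.

7.19 years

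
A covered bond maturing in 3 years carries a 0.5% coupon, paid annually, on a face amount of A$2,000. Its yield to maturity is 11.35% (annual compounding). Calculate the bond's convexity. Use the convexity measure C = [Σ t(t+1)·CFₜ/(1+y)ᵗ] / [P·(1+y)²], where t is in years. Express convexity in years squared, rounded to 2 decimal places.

9.60

With y = 0.1135:
  t   CF        PV=CF/(1+0.1135)^t    t·PV        t(t+1)·PV
  1        10.00         8.9807         8.9807          17.9614
  2        10.00         8.0653        16.1306          48.3917
  3     2,010.00     1,455.8794     4,367.6381      17,470.5525
  Σ                  1,472.9253     4,392.7494      17,536.9056
P = 1,472.9253.
Convexity = Σ t(t+1)·PV / [P·(1+y)²] = 17,536.9056 / (1,472.9253 × 1.239882) = 9.60267.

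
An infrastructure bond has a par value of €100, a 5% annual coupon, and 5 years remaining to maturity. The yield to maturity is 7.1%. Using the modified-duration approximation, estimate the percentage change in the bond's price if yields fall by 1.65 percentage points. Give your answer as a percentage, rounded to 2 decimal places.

+6.97%

Periodic yield y = 0.071. Modified duration first:
  t   CF        PV=CF/(1+0.071)^t    t·PV
  1         5.00         4.6685         4.6685
  2         5.00         4.3590         8.7181
  3         5.00         4.0701        12.2102
  4         5.00         3.8002        15.2010
  5       105.00        74.5147       372.5735
  Σ                     91.4126       413.3713
P = 91.4126; D_Mac = 4.52204 yrs; D_mod = 4.52204/(1+0.071) = 4.22226 yrs.
ΔP/P ≈ -D_mod · Δy = -4.22226 × (-0.0165) = +0.069667 = +6.9667%.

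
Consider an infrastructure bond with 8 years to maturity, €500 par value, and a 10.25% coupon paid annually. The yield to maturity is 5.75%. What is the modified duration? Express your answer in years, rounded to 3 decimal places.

Periodic yield y = 0.0575. First find Macaulay duration:
  t   CF        PV=CF/(1+0.0575)^t    t·PV
  1        51.25        48.4634        48.4634
  2        51.25        45.8282        91.6565
  3        51.25        43.3364       130.0092
  4        51.25        40.9800       163.9202
  5        51.25        38.7518       193.7590
  6        51.25        36.6447       219.8684
  7        51.25        34.6522       242.5656
  8       551.25       352.4566     2,819.6525
  Σ                    641.1134     3,909.8947
P = 641.1134; Macaulay duration = 3,909.8947 / 641.1134 = 6.09860 years.
Modified duration = D_Mac / (1 + y) = 6.09860 / 1.0575 = 5.76700 years.

5.767 years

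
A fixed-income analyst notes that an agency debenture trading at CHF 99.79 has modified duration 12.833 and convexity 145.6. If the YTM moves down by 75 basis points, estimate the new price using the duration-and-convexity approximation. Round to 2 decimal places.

Duration effect: -D_mod·Δy = -12.833 × (-0.0075) = +0.0962475
Convexity effect: ½·C·(Δy)² = 0.5 × 145.6 × (-0.0075)² = +0.0040950
ΔP/P ≈ +0.0962475 + 0.0040950 = +0.1003425
New price ≈ 99.79 × (1 + 0.1003425) = 109.803178075.

CHF 109.80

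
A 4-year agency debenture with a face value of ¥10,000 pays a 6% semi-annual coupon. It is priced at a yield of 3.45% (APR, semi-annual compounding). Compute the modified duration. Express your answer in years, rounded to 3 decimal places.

3.574 years

Periodic yield y = 0.01725. First find Macaulay duration:
  t   CF        PV=CF/(1+0.01725)^t    t·PV
  1       300.00       294.9128       294.9128
  2       300.00       289.9118       579.8236
  3       300.00       284.9956       854.9868
  4       300.00       280.1628     1,120.6512
  5       300.00       275.4119     1,377.0597
  6       300.00       270.7416     1,624.4499
  7       300.00       266.1505     1,863.0538
  8    10,300.00     8,982.8808    71,863.0464
  Σ                 10,945.1679    79,577.9841
P = 10,945.1679; Macaulay duration = 79,577.9841 / 10,945.1679 = 7.27060 half-year periods = 3.63530 years.
Modified duration = D_Mac / (1 + y) = 3.63530 / 1.01725 = 3.57366 years.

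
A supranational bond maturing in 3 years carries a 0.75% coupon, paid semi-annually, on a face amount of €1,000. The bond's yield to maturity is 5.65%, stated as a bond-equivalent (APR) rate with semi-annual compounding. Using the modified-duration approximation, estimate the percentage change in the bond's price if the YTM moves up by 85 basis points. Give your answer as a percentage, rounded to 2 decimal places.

-2.45%

Periodic yield y = 0.02825. Modified duration first:
  t   CF        PV=CF/(1+0.02825)^t    t·PV
  1         3.75         3.6470         3.6470
  2         3.75         3.5468         7.0936
  3         3.75         3.4493        10.3480
  4         3.75         3.3546        13.4183
  5         3.75         3.2624        16.3120
  6     1,003.75       849.2455     5,095.4729
  Σ                    866.5055     5,146.2917
P = 866.5055; D_Mac = 5.93913 half-year periods = 2.96957 yrs; D_mod = 2.96957/(1+0.02825) = 2.88798 yrs.
ΔP/P ≈ -D_mod · Δy = -2.88798 × (+0.0085) = -0.024548 = -2.4548%.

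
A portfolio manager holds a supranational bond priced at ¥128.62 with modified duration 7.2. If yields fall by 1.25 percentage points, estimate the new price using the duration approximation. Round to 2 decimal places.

¥140.20

Duration approximation: ΔP/P ≈ -D_mod · Δy = -7.2 × (-0.0125) = +0.090000.
New price ≈ 128.62 × (1 + 0.090000) = 140.19580.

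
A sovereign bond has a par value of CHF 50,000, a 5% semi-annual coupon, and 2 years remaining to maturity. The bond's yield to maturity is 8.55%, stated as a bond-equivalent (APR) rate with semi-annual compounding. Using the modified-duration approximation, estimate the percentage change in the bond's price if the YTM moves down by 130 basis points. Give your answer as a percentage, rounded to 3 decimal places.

Periodic yield y = 0.04275. Modified duration first:
  t   CF        PV=CF/(1+0.04275)^t    t·PV
  1     1,250.00     1,198.7533     1,198.7533
  2     1,250.00     1,149.6076     2,299.2151
  3     1,250.00     1,102.4767     3,307.4301
  4    51,250.00    43,348.4003   173,393.6014
  Σ                 46,799.2379   180,198.9999
P = 46,799.2379; D_Mac = 3.85047 half-year periods = 1.92523 yrs; D_mod = 1.92523/(1+0.04275) = 1.84630 yrs.
ΔP/P ≈ -D_mod · Δy = -1.84630 × (-0.013) = +0.024002 = +2.4002%.

+2.400%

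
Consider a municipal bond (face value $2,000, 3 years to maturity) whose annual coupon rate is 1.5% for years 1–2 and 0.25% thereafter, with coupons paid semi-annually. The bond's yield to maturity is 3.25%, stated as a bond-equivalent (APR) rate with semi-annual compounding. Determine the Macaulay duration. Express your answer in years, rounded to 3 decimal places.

Periodic yield y = 0.01625. Discount each cash flow and weight by its period:
  t   CF        PV=CF/(1+0.01625)^t    t·PV
  1        15.00        14.7601        14.7601
  2        15.00        14.5241        29.0483
  3        15.00        14.2919        42.8757
  4        15.00        14.0634        56.2534
  5         2.50         2.3064        11.5321
  6     2,002.50     1,817.8966    10,907.3795
  Σ                  1,877.8425    11,061.8491
Price P = Σ PV = 1,877.8425.
Macaulay duration = Σ(t·PV) / P = 11,061.8491 / 1,877.8425 = 5.89072 half-year periods.
In years: 5.89072 / 2 = 2.94536 years.

2.945 years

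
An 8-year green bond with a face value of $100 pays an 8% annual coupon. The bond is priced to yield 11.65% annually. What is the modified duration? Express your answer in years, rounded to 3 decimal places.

Periodic yield y = 0.1165. First find Macaulay duration:
  t   CF        PV=CF/(1+0.1165)^t    t·PV
  1         8.00         7.1652         7.1652
  2         8.00         6.4176        12.8352
  3         8.00         5.7480        17.2439
  4         8.00         5.1482        20.5928
  5         8.00         4.6110        23.0551
  6         8.00         4.1299        24.7793
  7         8.00         3.6990        25.8927
  8       108.00        44.7254       357.8030
  Σ                     81.6442       489.3671
P = 81.6442; Macaulay duration = 489.3671 / 81.6442 = 5.99390 years.
Modified duration = D_Mac / (1 + y) = 5.99390 / 1.1165 = 5.36847 years.

5.368 years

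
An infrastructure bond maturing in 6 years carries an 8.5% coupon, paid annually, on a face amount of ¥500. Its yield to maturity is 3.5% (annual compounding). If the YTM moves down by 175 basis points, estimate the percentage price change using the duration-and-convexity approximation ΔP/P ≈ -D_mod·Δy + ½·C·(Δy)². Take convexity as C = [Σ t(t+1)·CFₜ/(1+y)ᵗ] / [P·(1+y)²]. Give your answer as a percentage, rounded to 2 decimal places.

+9.05%

With y = 0.035:
  t   CF        PV=CF/(1+0.035)^t    t·PV        t(t+1)·PV
  1        42.50        41.0628        41.0628          82.1256
  2        42.50        39.6742        79.3484         238.0452
  3        42.50        38.3326       114.9977         459.9908
  4        42.50        37.0363       148.1452         740.7259
  5        42.50        35.7839       178.9193       1,073.5158
  6       542.50       441.3241     2,647.9446      18,535.6122
  Σ                    633.2138     3,210.4180      21,130.0155
P = 633.2138; D_Mac = 5.07004 yrs; D_mod = 4.89859 yrs; C = 31.15077.
Duration effect: -4.89859 × (-0.0175) = +0.085725
Convexity effect: 0.5 × 31.15077 × (-0.0175)² = +0.0047700
ΔP/P ≈ +0.085725 + 0.0047700 = +0.090495 = +9.0495%.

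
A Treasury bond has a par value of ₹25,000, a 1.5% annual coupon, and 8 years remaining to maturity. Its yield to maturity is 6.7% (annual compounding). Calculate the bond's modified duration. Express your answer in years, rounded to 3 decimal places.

7.022 years

Periodic yield y = 0.067. First find Macaulay duration:
  t   CF        PV=CF/(1+0.067)^t    t·PV
  1       375.00       351.4527       351.4527
  2       375.00       329.3839       658.7679
  3       375.00       308.7010       926.1029
  4       375.00       289.3168     1,157.2670
  5       375.00       271.1497     1,355.7486
  6       375.00       254.1235     1,524.7407
  7       375.00       238.1663     1,667.1642
  8    25,375.00    15,103.9554   120,831.6435
  Σ                 17,146.2493   128,472.8876
P = 17,146.2493; Macaulay duration = 128,472.8876 / 17,146.2493 = 7.49277 years.
Modified duration = D_Mac / (1 + y) = 7.49277 / 1.067 = 7.02228 years.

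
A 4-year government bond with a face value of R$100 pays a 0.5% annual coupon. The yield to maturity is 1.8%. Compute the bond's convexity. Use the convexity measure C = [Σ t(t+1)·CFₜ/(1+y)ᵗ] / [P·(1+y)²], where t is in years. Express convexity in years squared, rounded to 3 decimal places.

With y = 0.018:
  t   CF        PV=CF/(1+0.018)^t    t·PV        t(t+1)·PV
  1         0.50         0.4912         0.4912           0.9823
  2         0.50         0.4825         0.9649           2.8948
  3         0.50         0.4739         1.4218           5.6873
  4       100.50        93.5783       374.3130       1,871.5651
  Σ                     95.0258       377.1910       1,881.1296
P = 95.0258.
Convexity = Σ t(t+1)·PV / [P·(1+y)²] = 1,881.1296 / (95.0258 × 1.036324) = 19.10212.

19.102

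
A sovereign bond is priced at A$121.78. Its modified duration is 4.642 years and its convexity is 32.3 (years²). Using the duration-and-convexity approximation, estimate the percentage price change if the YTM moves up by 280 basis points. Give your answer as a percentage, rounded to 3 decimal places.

-11.731%

Duration effect: -D_mod·Δy = -4.642 × (+0.028) = -0.129976
Convexity effect: ½·C·(Δy)² = 0.5 × 32.3 × (0.028)² = +0.0126616
ΔP/P ≈ -0.129976 + 0.0126616 = -0.1173144
= -11.73144%.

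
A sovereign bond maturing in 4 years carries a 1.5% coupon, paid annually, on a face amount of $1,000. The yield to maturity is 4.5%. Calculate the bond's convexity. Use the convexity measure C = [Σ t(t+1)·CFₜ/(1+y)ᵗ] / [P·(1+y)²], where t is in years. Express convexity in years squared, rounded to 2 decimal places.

17.74

With y = 0.045:
  t   CF        PV=CF/(1+0.045)^t    t·PV        t(t+1)·PV
  1        15.00        14.3541        14.3541          28.7081
  2        15.00        13.7359        27.4719          82.4157
  3        15.00        13.1444        39.4333         157.7334
  4     1,015.00       851.1398     3,404.5591      17,022.7953
  Σ                    892.3742     3,485.8184      17,291.6525
P = 892.3742.
Convexity = Σ t(t+1)·PV / [P·(1+y)²] = 17,291.6525 / (892.3742 × 1.092025) = 17.74422.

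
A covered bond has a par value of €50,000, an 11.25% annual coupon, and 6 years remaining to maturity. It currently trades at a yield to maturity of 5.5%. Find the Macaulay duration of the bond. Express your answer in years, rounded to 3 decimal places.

Periodic yield y = 0.055. Discount each cash flow and weight by its year:
  t   CF        PV=CF/(1+0.055)^t    t·PV
  1     5,625.00     5,331.7536     5,331.7536
  2     5,625.00     5,053.7948    10,107.5897
  3     5,625.00     4,790.3269    14,370.9806
  4     5,625.00     4,540.5942    18,162.3767
  5     5,625.00     4,303.8807    21,519.4037
  6    55,625.00    40,341.7995   242,050.7968
  Σ                 64,362.1496   311,542.9010
Price P = Σ PV = 64,362.1496.
Macaulay duration = Σ(t·PV) / P = 311,542.9010 / 64,362.1496 = 4.84047 years.

4.840 years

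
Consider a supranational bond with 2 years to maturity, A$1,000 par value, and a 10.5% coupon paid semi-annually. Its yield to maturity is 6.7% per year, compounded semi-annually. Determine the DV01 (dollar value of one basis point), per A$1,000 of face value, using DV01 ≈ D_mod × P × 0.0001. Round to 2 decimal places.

Periodic yield y = 0.0335.
  t   CF        PV=CF/(1+0.0335)^t    t·PV
  1        52.50        50.7983        50.7983
  2        52.50        49.1517        98.3034
  3        52.50        47.5585       142.6754
  4     1,052.50       922.5293     3,690.1173
  Σ                  1,070.0377     3,981.8943
P = 1,070.0377; D_Mac = 3.72127 half-year periods = 1.86063 yrs; D_mod = 1.80032 yrs.
DV01 ≈ 1.80032 × 1,070.0377 × 0.0001 = 0.192641.

A$0.19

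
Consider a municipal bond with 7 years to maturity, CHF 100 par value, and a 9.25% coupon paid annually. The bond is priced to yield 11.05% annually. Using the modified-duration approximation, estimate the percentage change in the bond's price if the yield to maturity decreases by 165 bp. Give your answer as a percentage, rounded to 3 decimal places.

Periodic yield y = 0.1105. Modified duration first:
  t   CF        PV=CF/(1+0.1105)^t    t·PV
  1         9.25         8.3296         8.3296
  2         9.25         7.5007        15.0015
  3         9.25         6.7544        20.2632
  4         9.25         6.0823        24.3292
  5         9.25         5.4771        27.3854
  6         9.25         4.9321        29.5925
  7       109.25        52.4556       367.1889
  Σ                     91.5317       492.0902
P = 91.5317; D_Mac = 5.37617 yrs; D_mod = 5.37617/(1+0.1105) = 4.84122 yrs.
ΔP/P ≈ -D_mod · Δy = -4.84122 × (-0.0165) = +0.079880 = +7.9880%.

+7.988%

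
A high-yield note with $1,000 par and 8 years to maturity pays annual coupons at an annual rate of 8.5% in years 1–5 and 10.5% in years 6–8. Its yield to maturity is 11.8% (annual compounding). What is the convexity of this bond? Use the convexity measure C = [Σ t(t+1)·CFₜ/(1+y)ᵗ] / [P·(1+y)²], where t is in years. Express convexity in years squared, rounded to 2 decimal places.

38.39

With y = 0.118:
  t   CF        PV=CF/(1+0.118)^t    t·PV        t(t+1)·PV
  1        85.00        76.0286        76.0286         152.0572
  2        85.00        68.0041       136.0083         408.0248
  3        85.00        60.8266       182.4798         729.9192
  4        85.00        54.4066       217.6265       1,088.1323
  5        85.00        48.6642       243.3212       1,459.9271
  6       105.00        53.7698       322.6188       2,258.3319
  7       105.00        48.0946       336.6625       2,693.2998
  8     1,105.00       452.7181     3,621.7447      32,595.7026
  Σ                    862.5127     5,136.4904      41,385.3949
P = 862.5127.
Convexity = Σ t(t+1)·PV / [P·(1+y)²] = 41,385.3949 / (862.5127 × 1.249924) = 38.38822.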